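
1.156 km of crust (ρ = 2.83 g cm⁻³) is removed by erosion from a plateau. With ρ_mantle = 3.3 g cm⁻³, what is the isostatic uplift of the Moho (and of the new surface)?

Unloading: uplift u = e ρ_c/ρ_m = 1.156 km × 2.83/3.3 = 0.991 km.

0.991 km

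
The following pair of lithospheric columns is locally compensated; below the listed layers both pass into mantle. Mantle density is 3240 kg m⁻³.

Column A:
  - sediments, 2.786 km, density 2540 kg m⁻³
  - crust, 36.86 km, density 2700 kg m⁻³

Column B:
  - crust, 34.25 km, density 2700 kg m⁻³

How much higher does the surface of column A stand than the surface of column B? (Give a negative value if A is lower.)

For any compensation level in the mantle, the mantle terms cancel and isostasy reduces to e = (Σt_A − Σt_B) − (Σ(ρt)_A − Σ(ρt)_B) / ρ_m.
Σt_A = 39.646 km; Σt_B = 34.25 km; Σ(ρt)_A = 106598.44; Σ(ρt)_B = 92475 (in km·kg m⁻³).
e = (39.646 − 34.25) − (106598.44 − 92475) / 3240 = 1.04 km.

1.04 km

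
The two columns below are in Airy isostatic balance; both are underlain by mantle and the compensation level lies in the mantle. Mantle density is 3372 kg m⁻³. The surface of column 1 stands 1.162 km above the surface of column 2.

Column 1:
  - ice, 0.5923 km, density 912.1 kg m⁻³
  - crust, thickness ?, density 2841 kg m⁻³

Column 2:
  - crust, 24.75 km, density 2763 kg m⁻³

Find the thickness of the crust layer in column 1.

Take the compensation level at the base of the deeper column (depth z_c below the surface of column 1) and equate Σ ρ_i t_i down to z_c; mantle fills any gap and the z_c terms cancel.
Column 1: 0.5923×912.1 + x×2841 + (z_c − 0.5923 − x)×3372
Column 2: 1.162×0 + 24.75×2763 + (z_c − 1.162 − 24.75)×3372
The z_c×3372 term appears on both sides and cancels. Collect the known terms of each column as K = Σ(ρt)_known − 3372 × (depth of known layers): K_1 = 540.23683 − 3372×0.5923 = −1456.99877; K_2 = 68384.25 − 3372×(1.162 + 24.75) = −18991.014.
Balance: K_1 − x×(3372 − 2841) = K_2, so x = (K_1 − K_2)/(3372 − 2841) = 17534/531 = 33 km.

33 km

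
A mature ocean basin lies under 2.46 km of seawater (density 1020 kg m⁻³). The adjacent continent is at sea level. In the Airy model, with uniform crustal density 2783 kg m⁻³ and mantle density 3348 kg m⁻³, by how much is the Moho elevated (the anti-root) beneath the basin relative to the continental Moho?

7.68 km

Isostatic balance requires: replacing crust with seawater at the top is compensated by replacing crust with mantle at the base: d (ρ_c − ρ_w) = a (ρ_m − ρ_c).
a = d (ρ_c − ρ_w)/(ρ_m − ρ_c) = 2.46 km × 1763/565 = 7.68 km.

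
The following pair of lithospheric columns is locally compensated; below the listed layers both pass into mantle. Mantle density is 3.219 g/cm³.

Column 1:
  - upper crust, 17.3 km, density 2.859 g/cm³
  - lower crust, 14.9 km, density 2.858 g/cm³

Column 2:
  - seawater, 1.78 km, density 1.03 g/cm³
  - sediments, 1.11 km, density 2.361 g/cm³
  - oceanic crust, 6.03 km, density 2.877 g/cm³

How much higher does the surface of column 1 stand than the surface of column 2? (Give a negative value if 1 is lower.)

1.46 km

For any compensation level in the mantle, the mantle terms cancel and isostasy reduces to e = (Σt_1 − Σt_2) − (Σ(ρt)_1 − Σ(ρt)_2) / ρ_m.
Σt_1 = 32.2 km; Σt_2 = 8.92 km; Σ(ρt)_1 = 92.0449; Σ(ρt)_2 = 21.80242 (in km·g/cm³).
e = (32.2 − 8.92) − (92.0449 − 21.80242) / 3.219 = 1.46 km.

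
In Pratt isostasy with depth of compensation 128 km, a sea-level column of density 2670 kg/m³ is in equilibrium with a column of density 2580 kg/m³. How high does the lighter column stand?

ρ_ref D = ρ (D + h) → h = D (ρ_ref − ρ)/ρ.
h = 128 km × (2670 − 2580)/2580 = 4.47 km.

4.47 km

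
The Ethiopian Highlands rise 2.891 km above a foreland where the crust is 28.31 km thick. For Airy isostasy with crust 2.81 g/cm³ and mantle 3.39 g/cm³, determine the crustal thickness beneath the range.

45.2 km

Root depth r = h ρ_c / (ρ_m − ρ_c) = 2.891 km × 2.81 / 0.58 = 14.01 km.
Total thickness = T + h + r = 28.31 km + 2.891 km + 14.01 km = 45.2 km.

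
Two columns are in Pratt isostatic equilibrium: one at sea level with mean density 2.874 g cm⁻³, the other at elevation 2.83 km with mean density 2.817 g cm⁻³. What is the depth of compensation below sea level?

140 km

ρ_ref D = ρ (D + h) → D (ρ_ref − ρ) = ρ h.
D = ρ h/(ρ_ref − ρ) = 2.817 × 2.83 km/(2.874 − 2.817) = 140 km.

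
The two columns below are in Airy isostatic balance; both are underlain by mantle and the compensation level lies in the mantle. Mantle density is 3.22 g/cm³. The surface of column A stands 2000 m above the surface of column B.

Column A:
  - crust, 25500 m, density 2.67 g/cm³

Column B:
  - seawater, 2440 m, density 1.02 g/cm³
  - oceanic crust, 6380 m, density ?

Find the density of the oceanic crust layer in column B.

Take the compensation level at the base of the deeper column (depth z_c below the surface of column A) and equate Σ ρ_i t_i down to z_c; mantle fills any gap and the z_c terms cancel.
Column A: 25500×2.67 + (z_c − 25500)×3.22
Column B: 2000×0 + 2440×1.02 + 6380×ρ + (z_c − 2000 − 8820)×3.22
The z_c×3.22 term appears on both sides and cancels. Collect the known terms of each column as K = Σ(ρt)_known − 3.22 × (depth of known layers): K_A = 68085 − 3.22×25500 = −14025; K_B = 2488.8 − 3.22×(2000 + 8820) = −32351.6.
Balance: K_A = K_B + 6380×ρ, so ρ = (K_A − K_B)/6380 = 18326.6/6380 = 2.87 g/cm³.

2.87 g/cm³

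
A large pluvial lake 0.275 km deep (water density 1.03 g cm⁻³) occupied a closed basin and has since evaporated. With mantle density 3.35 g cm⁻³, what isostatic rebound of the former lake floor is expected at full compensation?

u = d ρ_w/ρ_m = 0.275 km × 1.03/3.35 = 0.0846 km.

0.0846 km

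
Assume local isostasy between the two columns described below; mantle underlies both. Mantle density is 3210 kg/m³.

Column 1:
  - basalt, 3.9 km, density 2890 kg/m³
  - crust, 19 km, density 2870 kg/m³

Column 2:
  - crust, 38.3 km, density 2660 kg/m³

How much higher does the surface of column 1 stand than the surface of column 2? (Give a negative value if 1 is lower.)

−4.16 km

For any compensation level in the mantle, the mantle terms cancel and isostasy reduces to e = (Σt_1 − Σt_2) − (Σ(ρt)_1 − Σ(ρt)_2) / ρ_m.
Σt_1 = 22.9 km; Σt_2 = 38.3 km; Σ(ρt)_1 = 65801; Σ(ρt)_2 = 101878 (in km·kg/m³).
e = (22.9 − 38.3) − (65801 − 101878) / 3210 = −4.16 km.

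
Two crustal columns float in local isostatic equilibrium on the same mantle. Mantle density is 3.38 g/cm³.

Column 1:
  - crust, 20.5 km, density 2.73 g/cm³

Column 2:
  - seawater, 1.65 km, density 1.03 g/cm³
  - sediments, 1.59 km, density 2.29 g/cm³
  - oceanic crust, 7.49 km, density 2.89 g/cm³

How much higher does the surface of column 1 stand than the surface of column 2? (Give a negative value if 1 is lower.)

1.2 km

For any compensation level in the mantle, the mantle terms cancel and isostasy reduces to e = (Σt_1 − Σt_2) − (Σ(ρt)_1 − Σ(ρt)_2) / ρ_m.
Σt_1 = 20.5 km; Σt_2 = 10.73 km; Σ(ρt)_1 = 55.965; Σ(ρt)_2 = 26.9867 (in km·g/cm³).
e = (20.5 − 10.73) − (55.965 − 26.9867) / 3.38 = 1.2 km.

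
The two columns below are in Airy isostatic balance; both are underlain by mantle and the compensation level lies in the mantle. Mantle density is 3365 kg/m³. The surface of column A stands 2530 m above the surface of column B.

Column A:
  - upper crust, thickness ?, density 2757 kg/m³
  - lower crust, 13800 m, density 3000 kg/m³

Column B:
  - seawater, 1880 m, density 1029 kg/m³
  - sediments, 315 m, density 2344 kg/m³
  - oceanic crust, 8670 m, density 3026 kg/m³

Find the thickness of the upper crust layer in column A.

Take the compensation level at the base of the deeper column (depth z_c below the surface of column A) and equate Σ ρ_i t_i down to z_c; mantle fills any gap and the z_c terms cancel.
Column A: x×2757 + 13800×3000 + (z_c − 13800 − x)×3365
Column B: 2530×0 + 1880×1029 + 315×2344 + 8670×3026 + (z_c − 2530 − 10865)×3365
The z_c×3365 term appears on both sides and cancels. Collect the known terms of each column as K = Σ(ρt)_known − 3365 × (depth of known layers): K_A = 41400000 − 3365×13800 = −5037000; K_B = 28908300 − 3365×(2530 + 10865) = −16165875.
Balance: K_A − x×(3365 − 2757) = K_B, so x = (K_A − K_B)/(3365 − 2757) = 11128900/608 = 18300 m.

18300 m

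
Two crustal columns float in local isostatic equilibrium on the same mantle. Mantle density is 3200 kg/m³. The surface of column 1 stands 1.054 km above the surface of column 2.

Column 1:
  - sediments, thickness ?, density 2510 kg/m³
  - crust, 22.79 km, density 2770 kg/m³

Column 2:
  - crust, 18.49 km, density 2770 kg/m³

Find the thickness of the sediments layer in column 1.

Take the compensation level at the base of the deeper column (depth z_c below the surface of column 1) and equate Σ ρ_i t_i down to z_c; mantle fills any gap and the z_c terms cancel.
Column 1: x×2510 + 22.79×2770 + (z_c − 22.79 − x)×3200
Column 2: 1.054×0 + 18.49×2770 + (z_c − 1.054 − 18.49)×3200
The z_c×3200 term appears on both sides and cancels. Collect the known terms of each column as K = Σ(ρt)_known − 3200 × (depth of known layers): K_1 = 63128.3 − 3200×22.79 = −9799.7; K_2 = 51217.3 − 3200×(1.054 + 18.49) = −11323.5.
Balance: K_1 − x×(3200 − 2510) = K_2, so x = (K_1 − K_2)/(3200 − 2510) = 1523.8/690 = 2.21 km.

2.21 km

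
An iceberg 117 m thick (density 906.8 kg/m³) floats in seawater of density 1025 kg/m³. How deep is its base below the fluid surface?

Draft d = t ρ_obj/ρ_fluid = 117 m × 906.8/1025 = 104 m.

104 m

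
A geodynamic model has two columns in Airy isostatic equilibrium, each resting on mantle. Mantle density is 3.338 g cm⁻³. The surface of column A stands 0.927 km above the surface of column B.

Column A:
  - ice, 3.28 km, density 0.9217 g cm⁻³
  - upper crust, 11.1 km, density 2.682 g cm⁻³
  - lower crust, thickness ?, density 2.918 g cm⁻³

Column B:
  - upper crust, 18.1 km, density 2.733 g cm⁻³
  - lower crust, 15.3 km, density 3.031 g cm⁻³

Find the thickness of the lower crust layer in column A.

Take the compensation level at the base of the deeper column (depth z_c below the surface of column A) and equate Σ ρ_i t_i down to z_c; mantle fills any gap and the z_c terms cancel.
Column A: 3.28×0.9217 + 11.1×2.682 + x×2.918 + (z_c − 14.38 − x)×3.338
Column B: 0.927×0 + 18.1×2.733 + 15.3×3.031 + (z_c − 0.927 − 33.4)×3.338
The z_c×3.338 term appears on both sides and cancels. Collect the known terms of each column as K = Σ(ρt)_known − 3.338 × (depth of known layers): K_A = 32.793376 − 3.338×14.38 = −15.207064; K_B = 95.8416 − 3.338×(0.927 + 33.4) = −18.741926.
Balance: K_A − x×(3.338 − 2.918) = K_B, so x = (K_A − K_B)/(3.338 − 2.918) = 3.53486/0.42 = 8.42 km.

8.42 km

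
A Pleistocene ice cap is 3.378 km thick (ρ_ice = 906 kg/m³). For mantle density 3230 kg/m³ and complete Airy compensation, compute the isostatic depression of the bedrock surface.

0.948 km

By Archimedes' principle applied to the lithosphere: the ice load ρ_ice t is balanced by mantle displaced below, ρ_m s.
s = t ρ_ice / ρ_m = 3.378 km × 906/3230 = 0.948 km.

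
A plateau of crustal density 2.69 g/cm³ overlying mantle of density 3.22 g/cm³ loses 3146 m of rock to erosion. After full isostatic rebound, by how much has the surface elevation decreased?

Rebound u = e ρ_c/ρ_m = 3146 m × 2.69/3.22 = 2628 m.
Net surface drop = e − u = 3146 m − 2628 m = e (ρ_m − ρ_c)/ρ_m = 518 m.

518 m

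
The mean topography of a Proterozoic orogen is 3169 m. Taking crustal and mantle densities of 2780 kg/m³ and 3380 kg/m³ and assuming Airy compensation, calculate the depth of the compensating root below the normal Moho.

14700 m

For local isostatic compensation: the weight of the topography is balanced by the buoyancy of the root, ρ_c h = (ρ_m − ρ_c) r.
r = h · ρ_c / (ρ_m − ρ_c) = 3169 m × 2780 / (3380 − 2780) = 14700 m.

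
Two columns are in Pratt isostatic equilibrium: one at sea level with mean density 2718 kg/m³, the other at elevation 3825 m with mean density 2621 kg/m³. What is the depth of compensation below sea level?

103000 m

ρ_ref D = ρ (D + h) → D (ρ_ref − ρ) = ρ h.
D = ρ h/(ρ_ref − ρ) = 2621 × 3825 m/(2718 − 2621) = 103000 m.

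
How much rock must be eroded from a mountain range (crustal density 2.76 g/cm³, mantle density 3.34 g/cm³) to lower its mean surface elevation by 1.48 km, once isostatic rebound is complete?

8.52 km

Net drop Δ = e − u = e − e ρ_c/ρ_m = e (ρ_m − ρ_c)/ρ_m.
e = Δ ρ_m/(ρ_m − ρ_c) = 1.48 km × 3.34/0.58 = 8.52 km.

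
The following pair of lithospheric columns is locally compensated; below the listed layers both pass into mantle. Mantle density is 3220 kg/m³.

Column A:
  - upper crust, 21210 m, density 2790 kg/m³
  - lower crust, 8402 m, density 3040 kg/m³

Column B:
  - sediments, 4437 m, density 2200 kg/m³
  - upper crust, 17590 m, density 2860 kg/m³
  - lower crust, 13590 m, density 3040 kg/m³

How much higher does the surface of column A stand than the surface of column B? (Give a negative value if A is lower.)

For any compensation level in the mantle, the mantle terms cancel and isostasy reduces to e = (Σt_A − Σt_B) − (Σ(ρt)_A − Σ(ρt)_B) / ρ_m.
Σt_A = 29612 m; Σt_B = 35617 m; Σ(ρt)_A = 84717980; Σ(ρt)_B = 101382400 (in m·kg/m³).
e = (29612 − 35617) − (84717980 − 101382400) / 3220 = −830 m.

−830 m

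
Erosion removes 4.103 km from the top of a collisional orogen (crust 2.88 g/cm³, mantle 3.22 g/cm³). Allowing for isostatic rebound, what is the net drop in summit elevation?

0.433 km

Rebound u = e ρ_c/ρ_m = 4.103 km × 2.88/3.22 = 3.67 km.
Net surface drop = e − u = 4.103 km − 3.67 km = e (ρ_m − ρ_c)/ρ_m = 0.433 km.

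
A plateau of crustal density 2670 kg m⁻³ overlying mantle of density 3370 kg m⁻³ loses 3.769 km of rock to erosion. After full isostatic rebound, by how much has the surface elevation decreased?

Rebound u = e ρ_c/ρ_m = 3.769 km × 2670/3370 = 2.986 km.
Net surface drop = e − u = 3.769 km − 2.986 km = e (ρ_m − ρ_c)/ρ_m = 0.783 km.

0.783 km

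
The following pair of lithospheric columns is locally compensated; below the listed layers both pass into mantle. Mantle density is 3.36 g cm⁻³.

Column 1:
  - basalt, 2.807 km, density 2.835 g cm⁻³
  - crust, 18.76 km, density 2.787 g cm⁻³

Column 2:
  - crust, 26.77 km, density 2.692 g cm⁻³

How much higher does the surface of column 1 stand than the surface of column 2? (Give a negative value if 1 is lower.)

−1.68 km

For any compensation level in the mantle, the mantle terms cancel and isostasy reduces to e = (Σt_1 − Σt_2) − (Σ(ρt)_1 − Σ(ρt)_2) / ρ_m.
Σt_1 = 21.567 km; Σt_2 = 26.77 km; Σ(ρt)_1 = 60.241965; Σ(ρt)_2 = 72.06484 (in km·g cm⁻³).
e = (21.567 − 26.77) − (60.241965 − 72.06484) / 3.36 = −1.68 km.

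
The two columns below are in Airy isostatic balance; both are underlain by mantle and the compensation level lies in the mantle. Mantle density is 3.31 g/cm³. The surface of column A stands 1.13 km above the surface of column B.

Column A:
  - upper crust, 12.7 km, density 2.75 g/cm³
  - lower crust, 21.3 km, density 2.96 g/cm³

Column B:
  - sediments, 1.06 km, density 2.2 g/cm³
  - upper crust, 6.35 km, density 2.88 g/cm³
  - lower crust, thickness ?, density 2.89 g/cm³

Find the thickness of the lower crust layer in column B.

16.5 km

Take the compensation level at the base of the deeper column (depth z_c below the surface of column A) and equate Σ ρ_i t_i down to z_c; mantle fills any gap and the z_c terms cancel.
Column A: 12.7×2.75 + 21.3×2.96 + (z_c − 34)×3.31
Column B: 1.13×0 + 1.06×2.2 + 6.35×2.88 + x×2.89 + (z_c − 1.13 − 7.41 − x)×3.31
The z_c×3.31 term appears on both sides and cancels. Collect the known terms of each column as K = Σ(ρt)_known − 3.31 × (depth of known layers): K_A = 97.973 − 3.31×34 = −14.567; K_B = 20.62 − 3.31×(1.13 + 7.41) = −7.6474.
Balance: K_A = K_B − x×(3.31 − 2.89), so x = (K_B − K_A)/(3.31 − 2.89) = 6.9196/0.42 = 16.5 km.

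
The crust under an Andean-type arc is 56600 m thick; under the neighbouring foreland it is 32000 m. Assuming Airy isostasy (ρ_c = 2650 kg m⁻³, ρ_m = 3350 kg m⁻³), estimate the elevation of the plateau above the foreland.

5140 m

Excess crust Δ = 56600 m − 32000 m = 24600 m, split between elevation h and root r with h + r = Δ.
Airy balance ρ_c h = (ρ_m − ρ_c) r gives r = h ρ_c/(ρ_m − ρ_c), so h (1 + ρ_c/(ρ_m − ρ_c)) = Δ, i.e. h = Δ (ρ_m − ρ_c)/ρ_m.
h = 24600 m × 700/3350 = 5140 m.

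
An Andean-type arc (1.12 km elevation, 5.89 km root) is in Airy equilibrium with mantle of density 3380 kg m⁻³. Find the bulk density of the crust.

2840 kg m⁻³

ρ_c h = (ρ_m − ρ_c) r → ρ_c (h + r) = ρ_m r → ρ_c = ρ_m r / (h + r).
ρ_c = 3380 × 5.89 km / (1.12 km + 5.89 km) = 2840 kg m⁻³.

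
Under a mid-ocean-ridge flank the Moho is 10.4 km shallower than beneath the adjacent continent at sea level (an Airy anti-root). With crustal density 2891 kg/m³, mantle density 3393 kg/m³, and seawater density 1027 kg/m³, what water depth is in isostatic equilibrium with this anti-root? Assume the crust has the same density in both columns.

2.8 km

Replacing a thickness d of crust by seawater at the top must be balanced by replacing crust with mantle at the base: d (ρ_c − ρ_w) = a (ρ_m − ρ_c).
d = a (ρ_m − ρ_c)/(ρ_c − ρ_w) = 10.4 km × 502/1864 = 2.8 km.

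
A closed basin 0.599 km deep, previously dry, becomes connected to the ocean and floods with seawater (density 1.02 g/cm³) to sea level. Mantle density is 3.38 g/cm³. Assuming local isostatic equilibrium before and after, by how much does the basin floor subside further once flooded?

After flooding the water column is d + s deep. Its weight must equal the weight of mantle displaced by the extra subsidence s: (d + s) ρ_w = s ρ_m.
s = d ρ_w / (ρ_m − ρ_w) = 0.599 km × 1.02/(3.38 − 1.02) = 0.259 km.

0.259 km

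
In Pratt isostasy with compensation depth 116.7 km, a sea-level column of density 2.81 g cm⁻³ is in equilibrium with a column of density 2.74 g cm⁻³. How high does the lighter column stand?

ρ_ref D = ρ (D + h) → h = D (ρ_ref − ρ)/ρ.
h = 116.7 km × (2.81 − 2.74)/2.74 = 2.98 km.

2.98 km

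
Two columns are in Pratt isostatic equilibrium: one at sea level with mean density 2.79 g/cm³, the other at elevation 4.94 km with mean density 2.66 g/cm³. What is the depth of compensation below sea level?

ρ_ref D = ρ (D + h) → D (ρ_ref − ρ) = ρ h.
D = ρ h/(ρ_ref − ρ) = 2.66 × 4.94 km/(2.79 − 2.66) = 101 km.

101 km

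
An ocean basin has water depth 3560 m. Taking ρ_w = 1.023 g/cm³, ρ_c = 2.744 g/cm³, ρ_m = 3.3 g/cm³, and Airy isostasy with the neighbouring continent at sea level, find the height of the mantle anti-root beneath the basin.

Isostatic balance requires: replacing crust with seawater at the top is compensated by replacing crust with mantle at the base: d (ρ_c − ρ_w) = a (ρ_m − ρ_c).
a = d (ρ_c − ρ_w)/(ρ_m − ρ_c) = 3560 m × 1.721/0.556 = 11000 m.

11000 m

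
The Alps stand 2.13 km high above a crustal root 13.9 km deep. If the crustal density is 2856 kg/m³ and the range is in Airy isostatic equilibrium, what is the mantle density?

Airy balance: ρ_c h = (ρ_m − ρ_c) r → ρ_m = ρ_c (1 + h/r).
ρ_m = 2856 × (1 + 2.13 km/13.9 km) = 3290 kg/m³.

3290 kg/m³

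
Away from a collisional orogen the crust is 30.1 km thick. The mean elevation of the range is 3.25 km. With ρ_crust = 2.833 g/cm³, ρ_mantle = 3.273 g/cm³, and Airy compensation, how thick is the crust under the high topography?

54.3 km

Root depth r = h ρ_c / (ρ_m − ρ_c) = 3.25 km × 2.833 / 0.44 = 20.93 km.
Total thickness = T + h + r = 30.1 km + 3.25 km + 20.93 km = 54.3 km.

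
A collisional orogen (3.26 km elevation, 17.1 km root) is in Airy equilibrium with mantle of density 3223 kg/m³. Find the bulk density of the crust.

ρ_c h = (ρ_m − ρ_c) r → ρ_c (h + r) = ρ_m r → ρ_c = ρ_m r / (h + r).
ρ_c = 3223 × 17.1 km / (3.26 km + 17.1 km) = 2710 kg/m³.

2710 kg/m³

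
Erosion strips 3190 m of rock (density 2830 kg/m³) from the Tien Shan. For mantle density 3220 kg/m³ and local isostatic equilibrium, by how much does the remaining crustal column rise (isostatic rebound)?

Unloading: uplift u = e ρ_c/ρ_m = 3190 m × 2830/3220 = 2800 m.

2800 m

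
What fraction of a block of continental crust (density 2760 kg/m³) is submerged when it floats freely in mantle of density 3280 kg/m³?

Submerged fraction = ρ_obj/ρ_fluid = 2760/3280 = 84.1%.

84.1%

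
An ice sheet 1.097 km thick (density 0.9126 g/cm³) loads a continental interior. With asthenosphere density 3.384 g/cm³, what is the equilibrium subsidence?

For local isostatic compensation: the ice load ρ_ice t is balanced by mantle displaced below, ρ_m s.
s = t ρ_ice / ρ_m = 1.097 km × 0.9126/3.384 = 0.296 km.

0.296 km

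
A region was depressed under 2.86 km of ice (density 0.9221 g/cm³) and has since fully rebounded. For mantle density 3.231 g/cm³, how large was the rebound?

Removing the load lets mantle flow back in; uplift u satisfies ρ_ice t = ρ_m u.
u = t ρ_ice/ρ_m = 2.86 km × 0.9221/3.231 = 0.816 km.

0.816 km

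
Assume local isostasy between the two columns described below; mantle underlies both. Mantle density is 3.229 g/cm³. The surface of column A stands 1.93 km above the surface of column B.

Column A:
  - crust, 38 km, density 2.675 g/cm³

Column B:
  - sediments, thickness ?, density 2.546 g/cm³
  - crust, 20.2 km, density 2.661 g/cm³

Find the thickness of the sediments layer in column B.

Take the compensation level at the base of the deeper column (depth z_c below the surface of column A) and equate Σ ρ_i t_i down to z_c; mantle fills any gap and the z_c terms cancel.
Column A: 38×2.675 + (z_c − 38)×3.229
Column B: 1.93×0 + x×2.546 + 20.2×2.661 + (z_c − 1.93 − 20.2 − x)×3.229
The z_c×3.229 term appears on both sides and cancels. Collect the known terms of each column as K = Σ(ρt)_known − 3.229 × (depth of known layers): K_A = 101.65 − 3.229×38 = −21.052; K_B = 53.7522 − 3.229×(1.93 + 20.2) = −17.70557.
Balance: K_A = K_B − x×(3.229 − 2.546), so x = (K_B − K_A)/(3.229 − 2.546) = 3.34643/0.683 = 4.9 km.

4.9 km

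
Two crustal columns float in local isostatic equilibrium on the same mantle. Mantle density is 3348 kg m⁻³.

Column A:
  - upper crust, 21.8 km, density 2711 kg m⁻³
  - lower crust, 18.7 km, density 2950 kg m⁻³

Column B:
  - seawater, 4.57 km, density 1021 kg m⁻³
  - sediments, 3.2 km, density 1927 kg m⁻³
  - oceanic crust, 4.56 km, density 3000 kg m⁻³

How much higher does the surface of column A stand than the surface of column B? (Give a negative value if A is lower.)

For any compensation level in the mantle, the mantle terms cancel and isostasy reduces to e = (Σt_A − Σt_B) − (Σ(ρt)_A − Σ(ρt)_B) / ρ_m.
Σt_A = 40.5 km; Σt_B = 12.33 km; Σ(ρt)_A = 114264.8; Σ(ρt)_B = 24512.37 (in km·kg m⁻³).
e = (40.5 − 12.33) − (114264.8 − 24512.37) / 3348 = 1.36 km.

1.36 km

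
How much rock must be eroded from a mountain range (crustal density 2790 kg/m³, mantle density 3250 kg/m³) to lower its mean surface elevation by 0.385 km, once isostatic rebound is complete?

2.72 km

Net drop Δ = e − u = e − e ρ_c/ρ_m = e (ρ_m − ρ_c)/ρ_m.
e = Δ ρ_m/(ρ_m − ρ_c) = 0.385 km × 3250/460 = 2.72 km.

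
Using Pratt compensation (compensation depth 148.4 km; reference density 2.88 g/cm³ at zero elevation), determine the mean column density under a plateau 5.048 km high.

2.79 g/cm³

Pratt balance: ρ_ref D = ρ (D + h).
ρ = ρ_ref D/(D + h) = 2.88 × 148.4 km/(148.4 km + 5.048 km) = 2.79 g/cm³.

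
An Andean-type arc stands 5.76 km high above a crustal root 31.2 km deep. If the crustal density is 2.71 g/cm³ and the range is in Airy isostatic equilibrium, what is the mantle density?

3.21 g/cm³

Airy balance: ρ_c h = (ρ_m − ρ_c) r → ρ_m = ρ_c (1 + h/r).
ρ_m = 2.71 × (1 + 5.76 km/31.2 km) = 3.21 g/cm³.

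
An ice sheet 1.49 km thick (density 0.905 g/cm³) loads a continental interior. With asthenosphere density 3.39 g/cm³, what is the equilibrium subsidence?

Isostatic balance requires: the ice load ρ_ice t is balanced by mantle displaced below, ρ_m s.
s = t ρ_ice / ρ_m = 1.49 km × 0.905/3.39 = 0.398 km.

0.398 km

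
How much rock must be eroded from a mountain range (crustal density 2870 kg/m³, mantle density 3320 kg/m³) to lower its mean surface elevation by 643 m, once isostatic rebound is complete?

Net drop Δ = e − u = e − e ρ_c/ρ_m = e (ρ_m − ρ_c)/ρ_m.
e = Δ ρ_m/(ρ_m − ρ_c) = 643 m × 3320/450 = 4740 m.

4740 m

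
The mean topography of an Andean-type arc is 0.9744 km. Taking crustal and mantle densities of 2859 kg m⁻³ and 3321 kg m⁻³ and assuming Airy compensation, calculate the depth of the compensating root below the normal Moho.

Equating mass per unit area of the two columns: the weight of the topography is balanced by the buoyancy of the root, ρ_c h = (ρ_m − ρ_c) r.
r = h · ρ_c / (ρ_m − ρ_c) = 0.9744 km × 2859 / (3321 − 2859) = 6.03 km.

6.03 km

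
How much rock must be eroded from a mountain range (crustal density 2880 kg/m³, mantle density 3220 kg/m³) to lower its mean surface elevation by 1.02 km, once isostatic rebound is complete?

Net drop Δ = e − u = e − e ρ_c/ρ_m = e (ρ_m − ρ_c)/ρ_m.
e = Δ ρ_m/(ρ_m − ρ_c) = 1.02 km × 3220/340 = 9.66 km.

9.66 km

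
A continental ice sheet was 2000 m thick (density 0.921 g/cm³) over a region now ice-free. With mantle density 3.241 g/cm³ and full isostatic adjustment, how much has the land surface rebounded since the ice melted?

Removing the load lets mantle flow back in; uplift u satisfies ρ_ice t = ρ_m u.
u = t ρ_ice/ρ_m = 2000 m × 0.921/3.241 = 568 m.

568 m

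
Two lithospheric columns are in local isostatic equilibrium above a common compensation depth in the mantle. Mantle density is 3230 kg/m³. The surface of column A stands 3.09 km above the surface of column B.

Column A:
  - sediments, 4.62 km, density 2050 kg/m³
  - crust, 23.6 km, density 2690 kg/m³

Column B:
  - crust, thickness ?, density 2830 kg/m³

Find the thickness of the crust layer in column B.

20.5 km

Take the compensation level at the base of the deeper column (depth z_c below the surface of column A) and equate Σ ρ_i t_i down to z_c; mantle fills any gap and the z_c terms cancel.
Column A: 4.62×2050 + 23.6×2690 + (z_c − 28.22)×3230
Column B: 3.09×0 + x×2830 + (z_c − 3.09 − 0 − x)×3230
The z_c×3230 term appears on both sides and cancels. Collect the known terms of each column as K = Σ(ρt)_known − 3230 × (depth of known layers): K_A = 72955 − 3230×28.22 = −18195.6; K_B = 0 − 3230×(3.09 + 0) = −9980.7.
Balance: K_A = K_B − x×(3230 − 2830), so x = (K_B − K_A)/(3230 − 2830) = 8214.9/400 = 20.5 km.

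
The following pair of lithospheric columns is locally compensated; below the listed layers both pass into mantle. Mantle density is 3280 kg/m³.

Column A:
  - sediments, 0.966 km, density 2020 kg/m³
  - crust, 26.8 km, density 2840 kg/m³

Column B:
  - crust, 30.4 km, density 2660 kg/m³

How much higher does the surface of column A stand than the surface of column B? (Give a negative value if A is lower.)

For any compensation level in the mantle, the mantle terms cancel and isostasy reduces to e = (Σt_A − Σt_B) − (Σ(ρt)_A − Σ(ρt)_B) / ρ_m.
Σt_A = 27.766 km; Σt_B = 30.4 km; Σ(ρt)_A = 78063.32; Σ(ρt)_B = 80864 (in km·kg/m³).
e = (27.766 − 30.4) − (78063.32 − 80864) / 3280 = −1.78 km.

−1.78 km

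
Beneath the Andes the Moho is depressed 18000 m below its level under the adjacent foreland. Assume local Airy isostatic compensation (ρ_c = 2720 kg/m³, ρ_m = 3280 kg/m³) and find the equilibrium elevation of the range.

By Archimedes' principle applied to the lithosphere: ρ_c h = (ρ_m − ρ_c) r.
h = r (ρ_m − ρ_c) / ρ_c = 18000 m × (3280 − 2720) / 2720 = 3710 m.

3710 m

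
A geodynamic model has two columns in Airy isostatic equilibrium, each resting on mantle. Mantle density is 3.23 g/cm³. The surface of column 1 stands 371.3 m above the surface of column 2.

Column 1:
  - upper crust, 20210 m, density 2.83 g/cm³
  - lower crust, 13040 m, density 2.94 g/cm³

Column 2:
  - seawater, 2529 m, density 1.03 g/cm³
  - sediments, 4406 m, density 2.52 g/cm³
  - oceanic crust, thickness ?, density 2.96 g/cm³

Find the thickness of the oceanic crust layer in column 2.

7310 m

Take the compensation level at the base of the deeper column (depth z_c below the surface of column 1) and equate Σ ρ_i t_i down to z_c; mantle fills any gap and the z_c terms cancel.
Column 1: 20210×2.83 + 13040×2.94 + (z_c − 33250)×3.23
Column 2: 371.3×0 + 2529×1.03 + 4406×2.52 + x×2.96 + (z_c − 371.3 − 6935 − x)×3.23
The z_c×3.23 term appears on both sides and cancels. Collect the known terms of each column as K = Σ(ρt)_known − 3.23 × (depth of known layers): K_1 = 95531.9 − 3.23×33250 = −11865.6; K_2 = 13707.99 − 3.23×(371.3 + 6935) = −9891.359.
Balance: K_1 = K_2 − x×(3.23 − 2.96), so x = (K_2 − K_1)/(3.23 − 2.96) = 1974.24/0.27 = 7310 m.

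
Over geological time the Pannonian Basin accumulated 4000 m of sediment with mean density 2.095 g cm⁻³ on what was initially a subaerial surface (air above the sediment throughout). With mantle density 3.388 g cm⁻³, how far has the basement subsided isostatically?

Subaerial load: s = t ρ_sed / ρ_m = 4000 m × 2.095/3.388 = 2470 m.

2470 m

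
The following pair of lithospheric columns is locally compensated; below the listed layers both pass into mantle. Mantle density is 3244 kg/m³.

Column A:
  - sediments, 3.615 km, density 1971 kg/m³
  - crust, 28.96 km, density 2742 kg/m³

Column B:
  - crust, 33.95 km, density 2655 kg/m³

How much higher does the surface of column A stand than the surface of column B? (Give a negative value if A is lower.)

−0.264 km

For any compensation level in the mantle, the mantle terms cancel and isostasy reduces to e = (Σt_A − Σt_B) − (Σ(ρt)_A − Σ(ρt)_B) / ρ_m.
Σt_A = 32.575 km; Σt_B = 33.95 km; Σ(ρt)_A = 86533.485; Σ(ρt)_B = 90137.25 (in km·kg/m³).
e = (32.575 − 33.95) − (86533.485 − 90137.25) / 3244 = −0.264 km.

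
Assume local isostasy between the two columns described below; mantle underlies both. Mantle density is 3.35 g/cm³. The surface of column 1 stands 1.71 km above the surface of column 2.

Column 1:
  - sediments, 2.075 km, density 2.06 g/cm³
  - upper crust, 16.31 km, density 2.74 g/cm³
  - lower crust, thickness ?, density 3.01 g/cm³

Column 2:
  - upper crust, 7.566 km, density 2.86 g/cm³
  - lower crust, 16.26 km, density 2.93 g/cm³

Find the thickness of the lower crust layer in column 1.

Take the compensation level at the base of the deeper column (depth z_c below the surface of column 1) and equate Σ ρ_i t_i down to z_c; mantle fills any gap and the z_c terms cancel.
Column 1: 2.075×2.06 + 16.31×2.74 + x×3.01 + (z_c − 18.385 − x)×3.35
Column 2: 1.71×0 + 7.566×2.86 + 16.26×2.93 + (z_c − 1.71 − 23.826)×3.35
The z_c×3.35 term appears on both sides and cancels. Collect the known terms of each column as K = Σ(ρt)_known − 3.35 × (depth of known layers): K_1 = 48.9639 − 3.35×18.385 = −12.62585; K_2 = 69.28056 − 3.35×(1.71 + 23.826) = −16.26504.
Balance: K_1 − x×(3.35 − 3.01) = K_2, so x = (K_1 − K_2)/(3.35 − 3.01) = 3.63919/0.34 = 10.7 km.

10.7 km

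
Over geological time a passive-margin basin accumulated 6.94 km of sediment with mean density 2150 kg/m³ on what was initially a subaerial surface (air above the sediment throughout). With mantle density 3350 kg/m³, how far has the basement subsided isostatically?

4.45 km

Subaerial load: s = t ρ_sed / ρ_m = 6.94 km × 2150/3350 = 4.45 km.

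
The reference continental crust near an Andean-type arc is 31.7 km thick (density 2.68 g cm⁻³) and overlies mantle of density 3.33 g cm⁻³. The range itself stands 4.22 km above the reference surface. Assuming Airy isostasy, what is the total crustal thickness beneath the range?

53.3 km

Root depth r = h ρ_c / (ρ_m − ρ_c) = 4.22 km × 2.68 / 0.65 = 17.4 km.
Total thickness = T + h + r = 31.7 km + 4.22 km + 17.4 km = 53.3 km.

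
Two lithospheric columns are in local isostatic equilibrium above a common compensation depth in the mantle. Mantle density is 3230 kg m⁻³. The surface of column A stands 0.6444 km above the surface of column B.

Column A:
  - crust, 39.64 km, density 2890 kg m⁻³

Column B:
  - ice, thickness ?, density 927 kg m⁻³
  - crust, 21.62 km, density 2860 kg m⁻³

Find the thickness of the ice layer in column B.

Take the compensation level at the base of the deeper column (depth z_c below the surface of column A) and equate Σ ρ_i t_i down to z_c; mantle fills any gap and the z_c terms cancel.
Column A: 39.64×2890 + (z_c − 39.64)×3230
Column B: 0.6444×0 + x×927 + 21.62×2860 + (z_c − 0.6444 − 21.62 − x)×3230
The z_c×3230 term appears on both sides and cancels. Collect the known terms of each column as K = Σ(ρt)_known − 3230 × (depth of known layers): K_A = 114559.6 − 3230×39.64 = −13477.6; K_B = 61833.2 − 3230×(0.6444 + 21.62) = −10080.812.
Balance: K_A = K_B − x×(3230 − 927), so x = (K_B − K_A)/(3230 − 927) = 3396.79/2303 = 1.47 km.

1.47 km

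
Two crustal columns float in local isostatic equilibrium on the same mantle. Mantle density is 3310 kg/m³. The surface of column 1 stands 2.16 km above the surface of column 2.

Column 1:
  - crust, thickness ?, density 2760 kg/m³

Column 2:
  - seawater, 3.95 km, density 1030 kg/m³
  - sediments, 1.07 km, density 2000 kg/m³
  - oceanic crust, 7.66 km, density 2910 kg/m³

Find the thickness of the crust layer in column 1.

37.5 km

Take the compensation level at the base of the deeper column (depth z_c below the surface of column 1) and equate Σ ρ_i t_i down to z_c; mantle fills any gap and the z_c terms cancel.
Column 1: x×2760 + (z_c − 0 − x)×3310
Column 2: 2.16×0 + 3.95×1030 + 1.07×2000 + 7.66×2910 + (z_c − 2.16 − 12.68)×3310
The z_c×3310 term appears on both sides and cancels. Collect the known terms of each column as K = Σ(ρt)_known − 3310 × (depth of known layers): K_1 = 0 − 3310×0 = 0; K_2 = 28499.1 − 3310×(2.16 + 12.68) = −20621.3.
Balance: K_1 − x×(3310 − 2760) = K_2, so x = (K_1 − K_2)/(3310 − 2760) = 20621.3/550 = 37.5 km.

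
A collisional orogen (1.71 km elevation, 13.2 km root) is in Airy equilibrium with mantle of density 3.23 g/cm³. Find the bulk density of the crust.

2.86 g/cm³

ρ_c h = (ρ_m − ρ_c) r → ρ_c (h + r) = ρ_m r → ρ_c = ρ_m r / (h + r).
ρ_c = 3.23 × 13.2 km / (1.71 km + 13.2 km) = 2.86 g/cm³.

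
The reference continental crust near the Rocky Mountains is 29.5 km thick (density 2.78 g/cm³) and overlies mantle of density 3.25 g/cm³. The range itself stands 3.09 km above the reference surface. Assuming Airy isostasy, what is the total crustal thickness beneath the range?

Root depth r = h ρ_c / (ρ_m − ρ_c) = 3.09 km × 2.78 / 0.47 = 18.28 km.
Total thickness = T + h + r = 29.5 km + 3.09 km + 18.28 km = 50.9 km.

50.9 km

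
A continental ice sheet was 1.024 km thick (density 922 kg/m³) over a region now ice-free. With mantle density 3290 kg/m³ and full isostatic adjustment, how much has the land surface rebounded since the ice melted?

0.287 km

Removing the load lets mantle flow back in; uplift u satisfies ρ_ice t = ρ_m u.
u = t ρ_ice/ρ_m = 1.024 km × 922/3290 = 0.287 km.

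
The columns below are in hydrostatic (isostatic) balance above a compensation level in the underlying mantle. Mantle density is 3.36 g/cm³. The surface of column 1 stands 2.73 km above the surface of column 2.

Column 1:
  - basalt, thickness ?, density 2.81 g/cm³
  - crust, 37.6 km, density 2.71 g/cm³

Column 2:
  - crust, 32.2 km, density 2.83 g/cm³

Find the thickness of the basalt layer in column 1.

3.27 km

Take the compensation level at the base of the deeper column (depth z_c below the surface of column 1) and equate Σ ρ_i t_i down to z_c; mantle fills any gap and the z_c terms cancel.
Column 1: x×2.81 + 37.6×2.71 + (z_c − 37.6 − x)×3.36
Column 2: 2.73×0 + 32.2×2.83 + (z_c − 2.73 − 32.2)×3.36
The z_c×3.36 term appears on both sides and cancels. Collect the known terms of each column as K = Σ(ρt)_known − 3.36 × (depth of known layers): K_1 = 101.896 − 3.36×37.6 = −24.44; K_2 = 91.126 − 3.36×(2.73 + 32.2) = −26.2388.
Balance: K_1 − x×(3.36 − 2.81) = K_2, so x = (K_1 − K_2)/(3.36 − 2.81) = 1.7988/0.55 = 3.27 km.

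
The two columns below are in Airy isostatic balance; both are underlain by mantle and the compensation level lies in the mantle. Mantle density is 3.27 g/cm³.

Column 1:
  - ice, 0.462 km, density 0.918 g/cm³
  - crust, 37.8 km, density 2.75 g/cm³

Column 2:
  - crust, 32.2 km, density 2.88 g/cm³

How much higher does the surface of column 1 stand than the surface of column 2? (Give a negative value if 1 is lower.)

2.5 km

For any compensation level in the mantle, the mantle terms cancel and isostasy reduces to e = (Σt_1 − Σt_2) − (Σ(ρt)_1 − Σ(ρt)_2) / ρ_m.
Σt_1 = 38.262 km; Σt_2 = 32.2 km; Σ(ρt)_1 = 104.374116; Σ(ρt)_2 = 92.736 (in km·g/cm³).
e = (38.262 − 32.2) − (104.374116 − 92.736) / 3.27 = 2.5 km.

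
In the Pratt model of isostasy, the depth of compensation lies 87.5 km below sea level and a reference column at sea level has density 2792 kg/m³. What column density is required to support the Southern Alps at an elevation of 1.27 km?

Pratt balance: ρ_ref D = ρ (D + h).
ρ = ρ_ref D/(D + h) = 2792 × 87.5 km/(87.5 km + 1.27 km) = 2750 kg/m³.

2750 kg/m³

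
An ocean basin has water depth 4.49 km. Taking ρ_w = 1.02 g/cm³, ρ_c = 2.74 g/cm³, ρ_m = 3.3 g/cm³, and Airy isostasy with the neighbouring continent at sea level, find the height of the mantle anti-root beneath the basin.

Equating mass per unit area of the two columns: replacing crust with seawater at the top is compensated by replacing crust with mantle at the base: d (ρ_c − ρ_w) = a (ρ_m − ρ_c).
a = d (ρ_c − ρ_w)/(ρ_m − ρ_c) = 4.49 km × 1.72/0.56 = 13.8 km.

13.8 km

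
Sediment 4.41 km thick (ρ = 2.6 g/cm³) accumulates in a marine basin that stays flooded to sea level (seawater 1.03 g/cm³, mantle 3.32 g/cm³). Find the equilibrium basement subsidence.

Submarine loading: the sediment displaces seawater, and the subsidence is in turn flooded, so s (ρ_m − ρ_w) = t (ρ_sed − ρ_w).
s = 4.41 km × (2.6 − 1.03) / (3.32 − 1.03) = 3.02 km.

3.02 km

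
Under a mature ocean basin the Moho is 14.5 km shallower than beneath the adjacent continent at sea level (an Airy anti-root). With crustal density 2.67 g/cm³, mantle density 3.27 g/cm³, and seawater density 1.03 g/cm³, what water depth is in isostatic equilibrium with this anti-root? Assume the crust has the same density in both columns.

Replacing a thickness d of crust by seawater at the top must be balanced by replacing crust with mantle at the base: d (ρ_c − ρ_w) = a (ρ_m − ρ_c).
d = a (ρ_m − ρ_c)/(ρ_c − ρ_w) = 14.5 km × 0.6/1.64 = 5.3 km.

5.3 km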